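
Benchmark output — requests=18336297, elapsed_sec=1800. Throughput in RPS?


Formula: throughput = requests / seconds
throughput = 18336297 / 1800
throughput = 10186.83 requests/second

10186.83 requests/second


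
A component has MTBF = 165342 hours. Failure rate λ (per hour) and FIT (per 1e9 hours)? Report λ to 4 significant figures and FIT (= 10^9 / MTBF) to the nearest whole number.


Formula: λ = 1 / MTBF; FIT = λ × 1e9 = 1e9 / MTBF
λ = 1 / 165342 ≈ 6.048e-06 failures/hour
FIT = 1e9 / 165342 ≈ 6048 failures per 1e9 hours (nearest whole number)

λ = 6.048e-06 /h, FIT = 6048


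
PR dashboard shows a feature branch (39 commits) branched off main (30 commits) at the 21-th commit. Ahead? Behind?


Common ancestor: commit #21
feature commits after divergence: 39 - 21 = 18
main commits after divergence: 30 - 21 = 9
feature is 18 commits ahead of main
main is 9 commits ahead of feature

feature ahead: 18, main ahead: 9


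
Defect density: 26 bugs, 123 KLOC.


Defect density = defects / KLOC
Defect density = 26 / 123
Defect density = 0.211 defects/KLOC

0.211 defects/KLOC


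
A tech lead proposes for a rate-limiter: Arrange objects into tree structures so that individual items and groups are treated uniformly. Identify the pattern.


This matches the Composite pattern

Composite


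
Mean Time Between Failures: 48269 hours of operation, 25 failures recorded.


Formula: MTBF = Total operating time / Number of failures
MTBF = 48269 / 25
MTBF = 1930.76 hours

1930.76 hours


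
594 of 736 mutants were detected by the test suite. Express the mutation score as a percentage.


Mutation score = killed / total * 100
Mutation score = 594 / 736 * 100
Mutation score = 80.71%

80.71%


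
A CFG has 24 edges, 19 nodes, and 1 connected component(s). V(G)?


Formula: V(G) = E - N + 2P
V(G) = 24 - 19 + 2*1
V(G) = 5 + 2
V(G) = 7

7


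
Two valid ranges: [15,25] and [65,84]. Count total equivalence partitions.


Valid ranges: [15,25] and [65,84]
Class 1: x < 15 — invalid
Class 2: 15 ≤ x ≤ 25 — valid
Class 3: 25 < x < 65 — invalid (gap between ranges)
Class 4: 65 ≤ x ≤ 84 — valid
Class 5: x > 84 — invalid
Total equivalence classes: 5

5 equivalence classes


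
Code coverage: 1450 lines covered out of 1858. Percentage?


Coverage = covered / total * 100
Coverage = 1450 / 1858 * 100
Coverage = 78.04%

78.04%


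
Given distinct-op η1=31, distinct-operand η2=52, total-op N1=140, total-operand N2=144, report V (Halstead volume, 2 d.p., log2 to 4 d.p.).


Formula: V = N * log2(η), where N = N1 + N2 and η = η1 + η2
η = 31 + 52 = 83
N = 140 + 144 = 284
log2(83) ≈ 6.3750
V = 284 * 6.3750 = 1810.50

1810.50


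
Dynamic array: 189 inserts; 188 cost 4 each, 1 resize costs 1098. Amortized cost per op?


Formula: Amortized cost = Total cost / Operations
Total cost = (188 * 4) + (1 * 1098)
Total cost = 752 + 1098 = 1850
Amortized = 1850 / 189 = 9.7884

9.7884


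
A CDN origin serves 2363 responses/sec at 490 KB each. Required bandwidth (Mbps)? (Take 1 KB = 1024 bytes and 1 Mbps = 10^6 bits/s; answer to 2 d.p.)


Formula: Mbps = payload_bytes * RPS * 8 / 1e6
Payload per request = 490 KB = 490 * 1024 = 501760 bytes
Total bytes/sec = 501760 * 2363 = 1185658880
Total bits/sec = 1185658880 * 8 = 9485271040
Mbps = 9485271040 / 1e6 = 9485.27

9485.27 Mbps


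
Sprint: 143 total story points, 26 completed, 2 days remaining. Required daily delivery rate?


Formula: Required rate = Remaining points / Days left
Remaining = 143 - 26 = 117 points
Required rate = 117 / 2 = 58.5 points/day

58.5 points/day


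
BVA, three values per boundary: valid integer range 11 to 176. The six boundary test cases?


Range: [11, 176]
Boundaries: just below min, min, min+1, max-1, max, just above max
Values: [10, 11, 12, 175, 176, 177]

[10, 11, 12, 175, 176, 177]


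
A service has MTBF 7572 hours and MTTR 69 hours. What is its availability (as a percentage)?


Availability = MTBF / (MTBF + MTTR)
Availability = 7572 / (7572 + 69)
Availability = 7572 / 7641
Availability = 99.097%

99.097%


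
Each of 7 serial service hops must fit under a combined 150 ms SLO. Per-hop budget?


Formula: per_stage = total_budget / stages
per_stage = 150 / 7
per_stage = 21.43 ms

21.43 ms


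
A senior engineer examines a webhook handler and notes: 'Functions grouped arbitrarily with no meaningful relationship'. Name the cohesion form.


Reasoning: Worst: random grouping
Type: Coincidental cohesion

Coincidental cohesion


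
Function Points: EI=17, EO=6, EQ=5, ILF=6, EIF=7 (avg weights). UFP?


UFP = EI*4 + EO*5 + EQ*4 + ILF*10 + EIF*7
UFP = 17*4 + 6*5 + 5*4 + 6*10 + 7*7
UFP = 68 + 30 + 20 + 60 + 49
UFP = 227

227


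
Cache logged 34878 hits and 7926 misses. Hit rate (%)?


Formula: hit rate = hits / (hits + misses) * 100
hit rate = 34878 / (34878 + 7926) * 100
hit rate = 34878 / 42804 * 100
hit rate = 81.48%

81.48%


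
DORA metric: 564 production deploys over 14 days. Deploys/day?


Formula: deployments per day = releases / days
= 564 / 14
= 40.286 deploys/day
(equivalently, 282.0 deploys/week)

40.286 deploys/day


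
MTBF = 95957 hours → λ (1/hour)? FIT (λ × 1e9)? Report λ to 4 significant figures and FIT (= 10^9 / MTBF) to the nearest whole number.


Formula: λ = 1 / MTBF; FIT = λ × 1e9 = 1e9 / MTBF
λ = 1 / 95957 ≈ 1.042e-05 failures/hour
FIT = 1e9 / 95957 ≈ 10421 failures per 1e9 hours (nearest whole number)

λ = 1.042e-05 /h, FIT = 10421


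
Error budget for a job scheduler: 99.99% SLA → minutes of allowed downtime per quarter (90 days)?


Formula: allowed downtime = period * (100 - SLA) / 100
Period (quarter (90 days)) = 129600 minutes
Unavailability fraction = (100 - 99.99) / 100
Allowed downtime = 129600 * (100 - 99.99) / 100
Allowed downtime = 12.96 minutes

12.96 minutes


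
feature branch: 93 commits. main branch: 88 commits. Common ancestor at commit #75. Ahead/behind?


Common ancestor: commit #75
feature commits after divergence: 93 - 75 = 18
main commits after divergence: 88 - 75 = 13
feature is 18 commits ahead of main
main is 13 commits ahead of feature

feature ahead: 18, main ahead: 13


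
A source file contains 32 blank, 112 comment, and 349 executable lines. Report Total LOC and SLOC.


Total LOC = blank + comment + code
Total LOC = 32 + 112 + 349 = 493
SLOC (source only) = code = 349

Total LOC: 493, SLOC: 349


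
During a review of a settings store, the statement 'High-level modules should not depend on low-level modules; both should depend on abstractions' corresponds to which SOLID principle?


This describes the Dependency Inversion Principle (DIP)

Dependency Inversion Principle (DIP)


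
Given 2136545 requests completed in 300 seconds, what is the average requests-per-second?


Formula: throughput = requests / seconds
throughput = 2136545 / 300
throughput = 7121.82 requests/second

7121.82 requests/second


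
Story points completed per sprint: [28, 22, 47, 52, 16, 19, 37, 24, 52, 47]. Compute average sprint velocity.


Formula: Avg velocity = Total points / Number of sprints
Points: [28, 22, 47, 52, 16, 19, 37, 24, 52, 47]
Sum = 28 + 22 + 47 + 52 + 16 + 19 + 37 + 24 + 52 + 47 = 344
Avg velocity = 344 / 10 = 34.4 points/sprint

34.4 points/sprint


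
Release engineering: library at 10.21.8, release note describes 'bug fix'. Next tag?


Current: 10.21.8
Change category: 'bug fix' → patch bump
SemVer rule: patch bump → increment PATCH (MAJOR and MINOR unchanged)
New: 10.21.9

10.21.9


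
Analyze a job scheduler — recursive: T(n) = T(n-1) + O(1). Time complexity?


Reasoning: linear recursion with constant work per frame
Complexity: O(n)

O(n)


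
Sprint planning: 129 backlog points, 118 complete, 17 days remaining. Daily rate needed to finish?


Formula: Required rate = Remaining points / Days left
Remaining = 129 - 118 = 11 points
Required rate = 11 / 17 = 0.65 points/day

0.65 points/day


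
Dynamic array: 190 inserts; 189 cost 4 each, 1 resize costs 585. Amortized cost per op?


Formula: Amortized cost = Total cost / Operations
Total cost = (189 * 4) + (1 * 585)
Total cost = 756 + 585 = 1341
Amortized = 1341 / 190 = 7.0579

7.0579


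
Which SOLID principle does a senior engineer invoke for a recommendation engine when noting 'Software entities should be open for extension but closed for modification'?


This describes the Open/Closed Principle (OCP)

Open/Closed Principle (OCP)


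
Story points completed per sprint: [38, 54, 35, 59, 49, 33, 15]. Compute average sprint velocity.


Formula: Avg velocity = Total points / Number of sprints
Points: [38, 54, 35, 59, 49, 33, 15]
Sum = 38 + 54 + 35 + 59 + 49 + 33 + 15 = 283
Avg velocity = 283 / 7 = 40.43 points/sprint

40.43 points/sprint


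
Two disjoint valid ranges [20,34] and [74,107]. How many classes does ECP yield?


Valid ranges: [20,34] and [74,107]
Class 1: x < 20 — invalid
Class 2: 20 ≤ x ≤ 34 — valid
Class 3: 34 < x < 74 — invalid (gap between ranges)
Class 4: 74 ≤ x ≤ 107 — valid
Class 5: x > 107 — invalid
Total equivalence classes: 5

5 equivalence classes


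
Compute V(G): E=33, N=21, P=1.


Formula: V(G) = E - N + 2P
V(G) = 33 - 21 + 2*1
V(G) = 12 + 2
V(G) = 14

14


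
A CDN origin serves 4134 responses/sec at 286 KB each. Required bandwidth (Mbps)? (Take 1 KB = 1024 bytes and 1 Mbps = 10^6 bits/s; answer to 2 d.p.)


Formula: Mbps = payload_bytes * RPS * 8 / 1e6
Payload per request = 286 KB = 286 * 1024 = 292864 bytes
Total bytes/sec = 292864 * 4134 = 1210699776
Total bits/sec = 1210699776 * 8 = 9685598208
Mbps = 9685598208 / 1e6 = 9685.6

9685.6 Mbps


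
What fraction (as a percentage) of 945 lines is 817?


Coverage = covered / total * 100
Coverage = 817 / 945 * 100
Coverage = 86.46%

86.46%


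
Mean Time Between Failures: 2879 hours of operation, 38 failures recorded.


Formula: MTBF = Total operating time / Number of failures
MTBF = 2879 / 38
MTBF = 75.76 hours

75.76 hours


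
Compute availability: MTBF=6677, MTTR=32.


Availability = MTBF / (MTBF + MTTR)
Availability = 6677 / (6677 + 32)
Availability = 6677 / 6709
Availability = 99.523%

99.523%


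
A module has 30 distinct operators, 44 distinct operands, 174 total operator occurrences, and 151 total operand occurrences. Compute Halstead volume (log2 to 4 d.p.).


Formula: V = N * log2(η), where N = N1 + N2 and η = η1 + η2
η = 30 + 44 = 74
N = 174 + 151 = 325
log2(74) ≈ 6.2095
V = 325 * 6.2095 = 2018.09

2018.09


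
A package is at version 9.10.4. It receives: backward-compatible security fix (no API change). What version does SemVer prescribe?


Current: 9.10.4
Change category: 'backward-compatible security fix (no API change)' → patch bump
SemVer rule: patch bump → increment PATCH (MAJOR and MINOR unchanged)
New: 9.10.5

9.10.5


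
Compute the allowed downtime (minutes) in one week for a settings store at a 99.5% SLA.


Formula: allowed downtime = period * (100 - SLA) / 100
Period (week) = 10080 minutes
Unavailability fraction = (100 - 99.5) / 100
Allowed downtime = 10080 * (100 - 99.5) / 100
Allowed downtime = 50.4 minutes

50.4 minutes


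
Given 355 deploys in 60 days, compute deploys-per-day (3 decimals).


Formula: deployments per day = releases / days
= 355 / 60
= 5.917 deploys/day
(equivalently, 41.42 deploys/week)

5.917 deploys/day


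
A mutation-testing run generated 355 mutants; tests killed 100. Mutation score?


Mutation score = killed / total * 100
Mutation score = 100 / 355 * 100
Mutation score = 28.17%

28.17%


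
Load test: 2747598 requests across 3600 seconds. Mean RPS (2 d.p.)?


Formula: throughput = requests / seconds
throughput = 2747598 / 3600
throughput = 763.22 requests/second

763.22 requests/second


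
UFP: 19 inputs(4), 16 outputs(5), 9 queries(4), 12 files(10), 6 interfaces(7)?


UFP = EI*4 + EO*5 + EQ*4 + ILF*10 + EIF*7
UFP = 19*4 + 16*5 + 9*4 + 12*10 + 6*7
UFP = 76 + 80 + 36 + 120 + 42
UFP = 354

354


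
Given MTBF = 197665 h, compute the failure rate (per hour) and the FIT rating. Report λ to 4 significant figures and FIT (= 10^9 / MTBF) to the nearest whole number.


Formula: λ = 1 / MTBF; FIT = λ × 1e9 = 1e9 / MTBF
λ = 1 / 197665 ≈ 5.059e-06 failures/hour
FIT = 1e9 / 197665 ≈ 5059 failures per 1e9 hours (nearest whole number)

λ = 5.059e-06 /h, FIT = 5059


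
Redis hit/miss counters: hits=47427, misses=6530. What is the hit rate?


Formula: hit rate = hits / (hits + misses) * 100
hit rate = 47427 / (47427 + 6530) * 100
hit rate = 47427 / 53957 * 100
hit rate = 87.9%

87.9%


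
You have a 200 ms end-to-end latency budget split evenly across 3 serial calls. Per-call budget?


Formula: per_stage = total_budget / stages
per_stage = 200 / 3
per_stage = 66.67 ms

66.67 ms


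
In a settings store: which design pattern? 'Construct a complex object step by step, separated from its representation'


This matches the Builder pattern

Builder


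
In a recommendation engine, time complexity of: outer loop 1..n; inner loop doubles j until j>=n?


Reasoning: linear outer times logarithmic inner
Complexity: O(n log n)

O(n log n)


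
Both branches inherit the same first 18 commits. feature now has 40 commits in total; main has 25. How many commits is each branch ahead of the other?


Common ancestor: commit #18
feature commits after divergence: 40 - 18 = 22
main commits after divergence: 25 - 18 = 7
feature is 22 commits ahead of main
main is 7 commits ahead of feature

feature ahead: 22, main ahead: 7


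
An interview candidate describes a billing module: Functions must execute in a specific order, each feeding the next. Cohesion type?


Reasoning: Output of one is input to next
Type: Sequential cohesion

Sequential cohesion


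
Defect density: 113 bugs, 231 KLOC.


Defect density = defects / KLOC
Defect density = 113 / 231
Defect density = 0.489 defects/KLOC

0.489 defects/KLOC


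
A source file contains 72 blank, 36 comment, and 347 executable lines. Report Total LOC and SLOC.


Total LOC = blank + comment + code
Total LOC = 72 + 36 + 347 = 455
SLOC (source only) = code = 347

Total LOC: 455, SLOC: 347


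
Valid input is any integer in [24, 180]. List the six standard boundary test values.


Range: [24, 180]
Boundaries: just below min, min, min+1, max-1, max, just above max
Values: [23, 24, 25, 179, 180, 181]

[23, 24, 25, 179, 180, 181]


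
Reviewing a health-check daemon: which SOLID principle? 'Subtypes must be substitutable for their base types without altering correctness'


This describes the Liskov Substitution Principle (LSP)

Liskov Substitution Principle (LSP)


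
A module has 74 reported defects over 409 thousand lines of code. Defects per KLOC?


Defect density = defects / KLOC
Defect density = 74 / 409
Defect density = 0.181 defects/KLOC

0.181 defects/KLOC


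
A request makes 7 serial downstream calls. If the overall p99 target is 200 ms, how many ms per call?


Formula: per_stage = total_budget / stages
per_stage = 200 / 7
per_stage = 28.57 ms

28.57 ms


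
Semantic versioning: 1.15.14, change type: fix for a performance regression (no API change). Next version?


Current: 1.15.14
Change category: 'fix for a performance regression (no API change)' → patch bump
SemVer rule: patch bump → increment PATCH (MAJOR and MINOR unchanged)
New: 1.15.15

1.15.15


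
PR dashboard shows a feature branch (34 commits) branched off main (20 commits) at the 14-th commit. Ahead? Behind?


Common ancestor: commit #14
feature commits after divergence: 34 - 14 = 20
main commits after divergence: 20 - 14 = 6
feature is 20 commits ahead of main
main is 6 commits ahead of feature

feature ahead: 20, main ahead: 6


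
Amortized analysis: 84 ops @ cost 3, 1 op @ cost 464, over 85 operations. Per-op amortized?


Formula: Amortized cost = Total cost / Operations
Total cost = (84 * 3) + (1 * 464)
Total cost = 252 + 464 = 716
Amortized = 716 / 85 = 8.4235

8.4235


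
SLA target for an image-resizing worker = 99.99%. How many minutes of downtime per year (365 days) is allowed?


Formula: allowed downtime = period * (100 - SLA) / 100
Period (year (365 days)) = 525600 minutes
Unavailability fraction = (100 - 99.99) / 100
Allowed downtime = 525600 * (100 - 99.99) / 100
Allowed downtime = 52.56 minutes

52.56 minutes


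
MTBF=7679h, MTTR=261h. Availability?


Availability = MTBF / (MTBF + MTTR)
Availability = 7679 / (7679 + 261)
Availability = 7679 / 7940
Availability = 96.7128%

96.7128%


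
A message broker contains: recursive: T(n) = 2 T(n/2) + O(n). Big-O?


Reasoning: master theorem case 2 (merge-sort recurrence)
Complexity: O(n log n)

O(n log n)


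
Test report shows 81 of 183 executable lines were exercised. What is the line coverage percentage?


Coverage = covered / total * 100
Coverage = 81 / 183 * 100
Coverage = 44.26%

44.26%


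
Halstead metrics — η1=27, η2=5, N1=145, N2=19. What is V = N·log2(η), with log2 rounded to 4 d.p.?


Formula: V = N * log2(η), where N = N1 + N2 and η = η1 + η2
η = 27 + 5 = 32
N = 145 + 19 = 164
log2(32) ≈ 5.0000
V = 164 * 5.0000 = 820.00

820.00


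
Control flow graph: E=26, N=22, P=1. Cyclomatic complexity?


Formula: V(G) = E - N + 2P
V(G) = 26 - 22 + 2*1
V(G) = 4 + 2
V(G) = 6

6


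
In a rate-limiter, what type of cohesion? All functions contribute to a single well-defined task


Reasoning: Best: single purpose
Type: Functional cohesion

Functional cohesion


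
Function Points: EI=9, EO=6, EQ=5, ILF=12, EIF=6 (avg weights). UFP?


UFP = EI*4 + EO*5 + EQ*4 + ILF*10 + EIF*7
UFP = 9*4 + 6*5 + 5*4 + 12*10 + 6*7
UFP = 36 + 30 + 20 + 120 + 42
UFP = 248

248


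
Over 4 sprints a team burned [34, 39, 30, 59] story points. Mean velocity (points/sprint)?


Formula: Avg velocity = Total points / Number of sprints
Points: [34, 39, 30, 59]
Sum = 34 + 39 + 30 + 59 = 162
Avg velocity = 162 / 4 = 40.5 points/sprint

40.5 points/sprint


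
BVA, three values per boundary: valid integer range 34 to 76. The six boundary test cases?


Range: [34, 76]
Boundaries: just below min, min, min+1, max-1, max, just above max
Values: [33, 34, 35, 75, 76, 77]

[33, 34, 35, 75, 76, 77]


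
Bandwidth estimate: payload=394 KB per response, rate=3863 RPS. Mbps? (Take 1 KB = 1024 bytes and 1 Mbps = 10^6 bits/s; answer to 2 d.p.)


Formula: Mbps = payload_bytes * RPS * 8 / 1e6
Payload per request = 394 KB = 394 * 1024 = 403456 bytes
Total bytes/sec = 403456 * 3863 = 1558550528
Total bits/sec = 1558550528 * 8 = 12468404224
Mbps = 12468404224 / 1e6 = 12468.4

12468.4 Mbps


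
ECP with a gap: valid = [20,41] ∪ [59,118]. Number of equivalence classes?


Valid ranges: [20,41] and [59,118]
Class 1: x < 20 — invalid
Class 2: 20 ≤ x ≤ 41 — valid
Class 3: 41 < x < 59 — invalid (gap between ranges)
Class 4: 59 ≤ x ≤ 118 — valid
Class 5: x > 118 — invalid
Total equivalence classes: 5

5 equivalence classes


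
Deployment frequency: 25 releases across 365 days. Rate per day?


Formula: deployments per day = releases / days
= 25 / 365
= 0.068 deploys/day
(equivalently, 0.48 deploys/week)

0.068 deploys/day


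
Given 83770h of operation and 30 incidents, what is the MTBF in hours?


Formula: MTBF = Total operating time / Number of failures
MTBF = 83770 / 30
MTBF = 2792.33 hours

2792.33 hours


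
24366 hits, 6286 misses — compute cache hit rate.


Formula: hit rate = hits / (hits + misses) * 100
hit rate = 24366 / (24366 + 6286) * 100
hit rate = 24366 / 30652 * 100
hit rate = 79.49%

79.49%


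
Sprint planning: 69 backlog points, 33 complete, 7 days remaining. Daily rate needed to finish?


Formula: Required rate = Remaining points / Days left
Remaining = 69 - 33 = 36 points
Required rate = 36 / 7 = 5.14 points/day

5.14 points/day


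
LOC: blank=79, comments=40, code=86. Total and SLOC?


Total LOC = blank + comment + code
Total LOC = 79 + 40 + 86 = 205
SLOC (source only) = code = 86

Total LOC: 205, SLOC: 86


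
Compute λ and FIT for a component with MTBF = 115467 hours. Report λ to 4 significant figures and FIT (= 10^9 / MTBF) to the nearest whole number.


Formula: λ = 1 / MTBF; FIT = λ × 1e9 = 1e9 / MTBF
λ = 1 / 115467 ≈ 8.660e-06 failures/hour
FIT = 1e9 / 115467 ≈ 8660 failures per 1e9 hours (nearest whole number)

λ = 8.660e-06 /h, FIT = 8660


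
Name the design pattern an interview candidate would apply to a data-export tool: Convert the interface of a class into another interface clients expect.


This matches the Adapter pattern

Adapter


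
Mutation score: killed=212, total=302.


Mutation score = killed / total * 100
Mutation score = 212 / 302 * 100
Mutation score = 70.2%

70.2%


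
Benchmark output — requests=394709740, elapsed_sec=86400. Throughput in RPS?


Formula: throughput = requests / seconds
throughput = 394709740 / 86400
throughput = 4568.4 requests/second

4568.4 requests/second


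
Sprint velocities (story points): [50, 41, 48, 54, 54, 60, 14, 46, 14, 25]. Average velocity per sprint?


Formula: Avg velocity = Total points / Number of sprints
Points: [50, 41, 48, 54, 54, 60, 14, 46, 14, 25]
Sum = 50 + 41 + 48 + 54 + 54 + 60 + 14 + 46 + 14 + 25 = 406
Avg velocity = 406 / 10 = 40.6 points/sprint

40.6 points/sprint


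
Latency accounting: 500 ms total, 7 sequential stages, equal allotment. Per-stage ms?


Formula: per_stage = total_budget / stages
per_stage = 500 / 7
per_stage = 71.43 ms

71.43 ms


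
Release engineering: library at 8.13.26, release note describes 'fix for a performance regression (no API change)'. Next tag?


Current: 8.13.26
Change category: 'fix for a performance regression (no API change)' → patch bump
SemVer rule: patch bump → increment PATCH (MAJOR and MINOR unchanged)
New: 8.13.27

8.13.27


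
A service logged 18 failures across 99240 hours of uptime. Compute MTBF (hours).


Formula: MTBF = Total operating time / Number of failures
MTBF = 99240 / 18
MTBF = 5513.33 hours

5513.33 hours


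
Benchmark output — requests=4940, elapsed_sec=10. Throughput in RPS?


Formula: throughput = requests / seconds
throughput = 4940 / 10
throughput = 494.0 requests/second

494.0 requests/second


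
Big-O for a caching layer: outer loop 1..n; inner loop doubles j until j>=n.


Reasoning: linear outer times logarithmic inner
Complexity: O(n log n)

O(n log n)


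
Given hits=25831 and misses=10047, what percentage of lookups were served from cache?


Formula: hit rate = hits / (hits + misses) * 100
hit rate = 25831 / (25831 + 10047) * 100
hit rate = 25831 / 35878 * 100
hit rate = 72.0%

72.0%


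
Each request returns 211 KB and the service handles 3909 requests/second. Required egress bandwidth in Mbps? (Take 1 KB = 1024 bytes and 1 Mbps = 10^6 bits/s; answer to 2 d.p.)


Formula: Mbps = payload_bytes * RPS * 8 / 1e6
Payload per request = 211 KB = 211 * 1024 = 216064 bytes
Total bytes/sec = 216064 * 3909 = 844594176
Total bits/sec = 844594176 * 8 = 6756753408
Mbps = 6756753408 / 1e6 = 6756.75

6756.75 Mbps


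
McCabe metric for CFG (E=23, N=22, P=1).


Formula: V(G) = E - N + 2P
V(G) = 23 - 22 + 2*1
V(G) = 1 + 2
V(G) = 3

3


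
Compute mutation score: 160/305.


Mutation score = killed / total * 100
Mutation score = 160 / 305 * 100
Mutation score = 52.46%

52.46%


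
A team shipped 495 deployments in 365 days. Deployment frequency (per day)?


Formula: deployments per day = releases / days
= 495 / 365
= 1.356 deploys/day
(equivalently, 9.49 deploys/week)

1.356 deploys/day


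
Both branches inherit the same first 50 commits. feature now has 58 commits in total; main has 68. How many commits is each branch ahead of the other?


Common ancestor: commit #50
feature commits after divergence: 58 - 50 = 8
main commits after divergence: 68 - 50 = 18
feature is 8 commits ahead of main
main is 18 commits ahead of feature

feature ahead: 8, main ahead: 18


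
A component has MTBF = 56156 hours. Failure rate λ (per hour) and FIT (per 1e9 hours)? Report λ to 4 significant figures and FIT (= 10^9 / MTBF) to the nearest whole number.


Formula: λ = 1 / MTBF; FIT = λ × 1e9 = 1e9 / MTBF
λ = 1 / 56156 ≈ 1.781e-05 failures/hour
FIT = 1e9 / 56156 ≈ 17808 failures per 1e9 hours (nearest whole number)

λ = 1.781e-05 /h, FIT = 17808


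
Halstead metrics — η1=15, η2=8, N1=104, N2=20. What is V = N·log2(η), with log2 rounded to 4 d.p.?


Formula: V = N * log2(η), where N = N1 + N2 and η = η1 + η2
η = 15 + 8 = 23
N = 104 + 20 = 124
log2(23) ≈ 4.5236
V = 124 * 4.5236 = 560.93

560.93


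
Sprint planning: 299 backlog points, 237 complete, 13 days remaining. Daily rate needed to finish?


Formula: Required rate = Remaining points / Days left
Remaining = 299 - 237 = 62 points
Required rate = 62 / 13 = 4.77 points/day

4.77 points/day


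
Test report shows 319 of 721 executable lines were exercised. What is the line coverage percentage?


Coverage = covered / total * 100
Coverage = 319 / 721 * 100
Coverage = 44.24%

44.24%


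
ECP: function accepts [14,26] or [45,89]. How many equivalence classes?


Valid ranges: [14,26] and [45,89]
Class 1: x < 14 — invalid
Class 2: 14 ≤ x ≤ 26 — valid
Class 3: 26 < x < 45 — invalid (gap between ranges)
Class 4: 45 ≤ x ≤ 89 — valid
Class 5: x > 89 — invalid
Total equivalence classes: 5

5 equivalence classes


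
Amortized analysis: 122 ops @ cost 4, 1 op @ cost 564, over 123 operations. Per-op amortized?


Formula: Amortized cost = Total cost / Operations
Total cost = (122 * 4) + (1 * 564)
Total cost = 488 + 564 = 1052
Amortized = 1052 / 123 = 8.5528

8.5528


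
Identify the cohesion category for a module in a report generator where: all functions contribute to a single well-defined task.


Reasoning: Best: single purpose
Type: Functional cohesion

Functional cohesion


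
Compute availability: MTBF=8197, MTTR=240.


Availability = MTBF / (MTBF + MTTR)
Availability = 8197 / (8197 + 240)
Availability = 8197 / 8437
Availability = 97.1554%

97.1554%


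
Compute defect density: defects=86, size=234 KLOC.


Defect density = defects / KLOC
Defect density = 86 / 234
Defect density = 0.368 defects/KLOC

0.368 defects/KLOC


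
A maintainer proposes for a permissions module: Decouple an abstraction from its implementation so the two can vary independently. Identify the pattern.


This matches the Bridge pattern

Bridge


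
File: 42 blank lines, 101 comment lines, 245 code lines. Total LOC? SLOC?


Total LOC = blank + comment + code
Total LOC = 42 + 101 + 245 = 388
SLOC (source only) = code = 245

Total LOC: 388, SLOC: 245


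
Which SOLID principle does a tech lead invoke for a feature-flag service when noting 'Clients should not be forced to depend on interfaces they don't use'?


This describes the Interface Segregation Principle (ISP)

Interface Segregation Principle (ISP)


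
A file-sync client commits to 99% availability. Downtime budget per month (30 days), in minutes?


Formula: allowed downtime = period * (100 - SLA) / 100
Period (month (30 days)) = 43200 minutes
Unavailability fraction = (100 - 99.0) / 100
Allowed downtime = 43200 * (100 - 99.0) / 100
Allowed downtime = 432.0 minutes

432.0 minutes


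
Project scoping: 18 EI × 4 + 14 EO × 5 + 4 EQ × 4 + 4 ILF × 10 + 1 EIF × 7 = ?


UFP = EI*4 + EO*5 + EQ*4 + ILF*10 + EIF*7
UFP = 18*4 + 14*5 + 4*4 + 4*10 + 1*7
UFP = 72 + 70 + 16 + 40 + 7
UFP = 205

205


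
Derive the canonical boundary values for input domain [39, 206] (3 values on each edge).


Range: [39, 206]
Boundaries: just below min, min, min+1, max-1, max, just above max
Values: [38, 39, 40, 205, 206, 207]

[38, 39, 40, 205, 206, 207]


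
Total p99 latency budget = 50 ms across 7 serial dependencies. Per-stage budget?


Formula: per_stage = total_budget / stages
per_stage = 50 / 7
per_stage = 7.14 ms

7.14 ms


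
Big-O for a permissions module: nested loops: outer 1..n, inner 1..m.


Reasoning: product of independent bounds
Complexity: O(n*m)

O(n*m)


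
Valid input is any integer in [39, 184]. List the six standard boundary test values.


Range: [39, 184]
Boundaries: just below min, min, min+1, max-1, max, just above max
Values: [38, 39, 40, 183, 184, 185]

[38, 39, 40, 183, 184, 185]


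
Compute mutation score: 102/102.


Mutation score = killed / total * 100
Mutation score = 102 / 102 * 100
Mutation score = 100.0%

100.0%


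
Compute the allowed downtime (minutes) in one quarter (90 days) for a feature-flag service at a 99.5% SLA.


Formula: allowed downtime = period * (100 - SLA) / 100
Period (quarter (90 days)) = 129600 minutes
Unavailability fraction = (100 - 99.5) / 100
Allowed downtime = 129600 * (100 - 99.5) / 100
Allowed downtime = 648.0 minutes

648.0 minutes


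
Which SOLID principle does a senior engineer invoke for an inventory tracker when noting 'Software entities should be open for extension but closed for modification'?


This describes the Open/Closed Principle (OCP)

Open/Closed Principle (OCP)


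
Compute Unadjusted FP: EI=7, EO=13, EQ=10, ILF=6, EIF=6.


UFP = EI*4 + EO*5 + EQ*4 + ILF*10 + EIF*7
UFP = 7*4 + 13*5 + 10*4 + 6*10 + 6*7
UFP = 28 + 65 + 40 + 60 + 42
UFP = 235

235


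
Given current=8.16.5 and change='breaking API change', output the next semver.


Current: 8.16.5
Change category: 'breaking API change' → major bump
SemVer rule: major bump → increment MAJOR, reset MINOR and PATCH to 0
New: 9.0.0

9.0.0


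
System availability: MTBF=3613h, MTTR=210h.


Availability = MTBF / (MTBF + MTTR)
Availability = 3613 / (3613 + 210)
Availability = 3613 / 3823
Availability = 94.5069%

94.5069%


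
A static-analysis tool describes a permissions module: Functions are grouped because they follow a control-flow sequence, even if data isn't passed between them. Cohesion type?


Reasoning: Grouped by order of execution within a routine, not by data flow
Type: Procedural cohesion

Procedural cohesion


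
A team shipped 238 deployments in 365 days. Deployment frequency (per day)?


Formula: deployments per day = releases / days
= 238 / 365
= 0.652 deploys/day
(equivalently, 4.56 deploys/week)

0.652 deploys/day


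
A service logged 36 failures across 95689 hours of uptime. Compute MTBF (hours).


Formula: MTBF = Total operating time / Number of failures
MTBF = 95689 / 36
MTBF = 2658.03 hours

2658.03 hours


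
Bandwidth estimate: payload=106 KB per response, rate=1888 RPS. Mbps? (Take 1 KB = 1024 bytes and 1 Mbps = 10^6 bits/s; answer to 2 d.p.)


Formula: Mbps = payload_bytes * RPS * 8 / 1e6
Payload per request = 106 KB = 106 * 1024 = 108544 bytes
Total bytes/sec = 108544 * 1888 = 204931072
Total bits/sec = 204931072 * 8 = 1639448576
Mbps = 1639448576 / 1e6 = 1639.45

1639.45 Mbps


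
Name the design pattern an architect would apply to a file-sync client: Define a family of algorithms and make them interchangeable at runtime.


This matches the Strategy pattern

Strategy


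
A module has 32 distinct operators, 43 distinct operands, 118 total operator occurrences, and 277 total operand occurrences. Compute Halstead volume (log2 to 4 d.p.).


Formula: V = N * log2(η), where N = N1 + N2 and η = η1 + η2
η = 32 + 43 = 75
N = 118 + 277 = 395
log2(75) ≈ 6.2288
V = 395 * 6.2288 = 2460.38

2460.38


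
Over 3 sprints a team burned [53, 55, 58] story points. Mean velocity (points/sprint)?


Formula: Avg velocity = Total points / Number of sprints
Points: [53, 55, 58]
Sum = 53 + 55 + 58 = 166
Avg velocity = 166 / 3 = 55.33 points/sprint

55.33 points/sprint


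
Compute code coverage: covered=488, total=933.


Coverage = covered / total * 100
Coverage = 488 / 933 * 100
Coverage = 52.3%

52.3%


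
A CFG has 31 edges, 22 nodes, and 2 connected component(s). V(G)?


Formula: V(G) = E - N + 2P
V(G) = 31 - 22 + 2*2
V(G) = 9 + 4
V(G) = 13

13


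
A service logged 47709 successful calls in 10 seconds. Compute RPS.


Formula: throughput = requests / seconds
throughput = 47709 / 10
throughput = 4770.9 requests/second

4770.9 requests/second


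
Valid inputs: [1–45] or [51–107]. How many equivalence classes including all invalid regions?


Valid ranges: [1,45] and [51,107]
Class 1: x < 1 — invalid
Class 2: 1 ≤ x ≤ 45 — valid
Class 3: 45 < x < 51 — invalid (gap between ranges)
Class 4: 51 ≤ x ≤ 107 — valid
Class 5: x > 107 — invalid
Total equivalence classes: 5

5 equivalence classes


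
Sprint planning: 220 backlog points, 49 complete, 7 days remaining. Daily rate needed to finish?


Formula: Required rate = Remaining points / Days left
Remaining = 220 - 49 = 171 points
Required rate = 171 / 7 = 24.43 points/day

24.43 points/day


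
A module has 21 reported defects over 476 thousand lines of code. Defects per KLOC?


Defect density = defects / KLOC
Defect density = 21 / 476
Defect density = 0.044 defects/KLOC

0.044 defects/KLOC


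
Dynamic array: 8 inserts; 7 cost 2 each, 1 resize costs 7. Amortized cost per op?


Formula: Amortized cost = Total cost / Operations
Total cost = (7 * 2) + (1 * 7)
Total cost = 14 + 7 = 21
Amortized = 21 / 8 = 2.625

2.625


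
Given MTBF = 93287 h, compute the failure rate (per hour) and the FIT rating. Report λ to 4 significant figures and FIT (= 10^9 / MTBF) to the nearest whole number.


Formula: λ = 1 / MTBF; FIT = λ × 1e9 = 1e9 / MTBF
λ = 1 / 93287 ≈ 1.072e-05 failures/hour
FIT = 1e9 / 93287 ≈ 10720 failures per 1e9 hours (nearest whole number)

λ = 1.072e-05 /h, FIT = 10720


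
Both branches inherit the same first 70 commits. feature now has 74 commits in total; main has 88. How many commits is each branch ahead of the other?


Common ancestor: commit #70
feature commits after divergence: 74 - 70 = 4
main commits after divergence: 88 - 70 = 18
feature is 4 commits ahead of main
main is 18 commits ahead of feature

feature ahead: 4, main ahead: 18


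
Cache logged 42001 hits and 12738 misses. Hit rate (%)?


Formula: hit rate = hits / (hits + misses) * 100
hit rate = 42001 / (42001 + 12738) * 100
hit rate = 42001 / 54739 * 100
hit rate = 76.73%

76.73%


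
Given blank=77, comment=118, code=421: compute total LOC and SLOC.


Total LOC = blank + comment + code
Total LOC = 77 + 118 + 421 = 616
SLOC (source only) = code = 421

Total LOC: 616, SLOC: 421


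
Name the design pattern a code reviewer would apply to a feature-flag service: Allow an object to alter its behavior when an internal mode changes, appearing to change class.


This matches the State pattern

State


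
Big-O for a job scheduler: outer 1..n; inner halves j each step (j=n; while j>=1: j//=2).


Reasoning: n times log n
Complexity: O(n log n)

O(n log n)


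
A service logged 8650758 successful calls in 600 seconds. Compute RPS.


Formula: throughput = requests / seconds
throughput = 8650758 / 600
throughput = 14417.93 requests/second

14417.93 requests/second


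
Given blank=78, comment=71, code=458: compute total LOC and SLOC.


Total LOC = blank + comment + code
Total LOC = 78 + 71 + 458 = 607
SLOC (source only) = code = 458

Total LOC: 607, SLOC: 458


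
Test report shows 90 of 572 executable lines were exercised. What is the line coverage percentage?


Coverage = covered / total * 100
Coverage = 90 / 572 * 100
Coverage = 15.73%

15.73%


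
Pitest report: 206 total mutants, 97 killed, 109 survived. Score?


Mutation score = killed / total * 100
Mutation score = 97 / 206 * 100
Mutation score = 47.09%

47.09%


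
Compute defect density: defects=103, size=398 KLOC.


Defect density = defects / KLOC
Defect density = 103 / 398
Defect density = 0.259 defects/KLOC

0.259 defects/KLOC


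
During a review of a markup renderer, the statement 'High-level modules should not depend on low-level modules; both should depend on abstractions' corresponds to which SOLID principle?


This describes the Dependency Inversion Principle (DIP)

Dependency Inversion Principle (DIP)


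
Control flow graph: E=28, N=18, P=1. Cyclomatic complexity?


Formula: V(G) = E - N + 2P
V(G) = 28 - 18 + 2*1
V(G) = 10 + 2
V(G) = 12

12


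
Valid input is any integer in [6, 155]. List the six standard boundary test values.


Range: [6, 155]
Boundaries: just below min, min, min+1, max-1, max, just above max
Values: [5, 6, 7, 154, 155, 156]

[5, 6, 7, 154, 155, 156]


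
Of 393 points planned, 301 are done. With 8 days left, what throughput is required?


Formula: Required rate = Remaining points / Days left
Remaining = 393 - 301 = 92 points
Required rate = 92 / 8 = 11.5 points/day

11.5 points/day


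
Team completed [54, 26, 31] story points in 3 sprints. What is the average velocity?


Formula: Avg velocity = Total points / Number of sprints
Points: [54, 26, 31]
Sum = 54 + 26 + 31 = 111
Avg velocity = 111 / 3 = 37.0 points/sprint

37.0 points/sprint


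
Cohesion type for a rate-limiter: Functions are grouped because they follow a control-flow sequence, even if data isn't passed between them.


Reasoning: Grouped by order of execution within a routine, not by data flow
Type: Procedural cohesion

Procedural cohesion


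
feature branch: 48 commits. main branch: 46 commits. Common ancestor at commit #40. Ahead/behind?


Common ancestor: commit #40
feature commits after divergence: 48 - 40 = 8
main commits after divergence: 46 - 40 = 6
feature is 8 commits ahead of main
main is 6 commits ahead of feature

feature ahead: 8, main ahead: 6


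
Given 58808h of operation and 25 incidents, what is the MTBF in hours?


Formula: MTBF = Total operating time / Number of failures
MTBF = 58808 / 25
MTBF = 2352.32 hours

2352.32 hours


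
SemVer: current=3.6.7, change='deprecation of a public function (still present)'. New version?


Current: 3.6.7
Change category: 'deprecation of a public function (still present)' → minor bump
SemVer rule: minor bump → increment MINOR, reset PATCH to 0 (MAJOR unchanged)
New: 3.7.0

3.7.0


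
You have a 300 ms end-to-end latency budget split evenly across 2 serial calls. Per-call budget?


Formula: per_stage = total_budget / stages
per_stage = 300 / 2
per_stage = 150.0 ms

150.0 ms


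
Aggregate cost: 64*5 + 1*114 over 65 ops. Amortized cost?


Formula: Amortized cost = Total cost / Operations
Total cost = (64 * 5) + (1 * 114)
Total cost = 320 + 114 = 434
Amortized = 434 / 65 = 6.6769

6.6769


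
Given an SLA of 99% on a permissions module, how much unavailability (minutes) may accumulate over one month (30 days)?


Formula: allowed downtime = period * (100 - SLA) / 100
Period (month (30 days)) = 43200 minutes
Unavailability fraction = (100 - 99.0) / 100
Allowed downtime = 43200 * (100 - 99.0) / 100
Allowed downtime = 432.0 minutes

432.0 minutes


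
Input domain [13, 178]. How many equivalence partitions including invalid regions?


Valid range: [13, 178]
Class 1: x < 13 — invalid
Class 2: 13 ≤ x ≤ 178 — valid
Class 3: x > 178 — invalid
Total equivalence classes: 3

3 equivalence classes


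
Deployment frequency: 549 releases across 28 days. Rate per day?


Formula: deployments per day = releases / days
= 549 / 28
= 19.607 deploys/day
(equivalently, 137.25 deploys/week)

19.607 deploys/day


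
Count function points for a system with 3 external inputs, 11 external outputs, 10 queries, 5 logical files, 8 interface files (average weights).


UFP = EI*4 + EO*5 + EQ*4 + ILF*10 + EIF*7
UFP = 3*4 + 11*5 + 10*4 + 5*10 + 8*7
UFP = 12 + 55 + 40 + 50 + 56
UFP = 213

213
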